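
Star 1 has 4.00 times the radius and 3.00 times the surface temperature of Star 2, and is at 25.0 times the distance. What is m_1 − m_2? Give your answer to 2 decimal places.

L_1/L_2 = (4.00)²(3.00)⁴ = 1296.
F_1/F_2 = (L_1/L_2)/(d_1/d_2)² = 1296/625.0 = 2.074.
m_1 − m_2 = −2.5 log₁₀(2.074) = -0.79.

-0.79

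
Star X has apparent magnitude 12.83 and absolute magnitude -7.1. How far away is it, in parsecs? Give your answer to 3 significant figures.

m − M = 5 log₁₀(d/10 pc)
12.83 − (-7.1) = 19.93 = 5 log₁₀(d/10)
d = 10 × 10^(19.93/5) = 10 × 10^3.986 = 9.683×10^4 pc.

9.68×10^4 pc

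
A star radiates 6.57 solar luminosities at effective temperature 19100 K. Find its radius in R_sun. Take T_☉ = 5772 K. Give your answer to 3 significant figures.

0.234 R_sun

R/R_☉ = √(L/L_☉) / (T/T_☉)² = √(6.57) / (3.309)²
       = 2.563 / 10.95 = 0.2341.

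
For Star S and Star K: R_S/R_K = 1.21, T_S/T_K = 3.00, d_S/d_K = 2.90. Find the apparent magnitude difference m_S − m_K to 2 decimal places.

-2.87

L_S/L_K = (1.21)²(3.00)⁴ = 118.6.
F_S/F_K = (L_S/L_K)/(d_S/d_K)² = 118.6/8.410 = 14.10.
m_S − m_K = −2.5 log₁₀(14.10) = -2.87.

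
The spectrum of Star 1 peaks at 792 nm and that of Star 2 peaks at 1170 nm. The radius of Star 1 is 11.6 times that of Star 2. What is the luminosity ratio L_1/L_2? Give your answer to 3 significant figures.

641

Wien's law gives T ∝ 1/λ_max, so T_1/T_2 = λ_2/λ_1 = 1170/792 = 1.477.
Then L ∝ R²T⁴ gives L_1/L_2 = (11.6)² × (1.477)⁴ = 134.6 × 4.763 = 640.9.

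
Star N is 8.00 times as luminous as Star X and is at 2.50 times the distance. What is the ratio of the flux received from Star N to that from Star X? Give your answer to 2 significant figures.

1.3

F = L/(4πd²), so F_N/F_X = (L_N/L_X) / (d_N/d_X)²
= 8.00 / (2.50)² = 8.00 / 6.250 = 1.280.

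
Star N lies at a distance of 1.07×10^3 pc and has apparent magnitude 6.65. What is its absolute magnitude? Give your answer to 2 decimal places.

-3.50

M = m − 5 log₁₀(d/10 pc) = 6.65 − 5 log₁₀(1.07×10^3/10)
  = 6.65 − 5 × 2.029 = 6.65 − 10.15 = -3.50.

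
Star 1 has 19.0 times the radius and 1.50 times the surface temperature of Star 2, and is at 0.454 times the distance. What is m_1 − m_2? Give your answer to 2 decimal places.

L_1/L_2 = (19.0)²(1.50)⁴ = 1828.
F_1/F_2 = (L_1/L_2)/(d_1/d_2)² = 1828/0.2061 = 8867.
m_1 − m_2 = −2.5 log₁₀(8867) = -9.87.

-9.87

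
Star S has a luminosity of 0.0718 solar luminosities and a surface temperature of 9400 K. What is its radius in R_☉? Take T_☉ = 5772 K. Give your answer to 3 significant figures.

R/R_☉ = √(L/L_☉) / (T/T_☉)² = √(0.0718) / (1.629)²
       = 0.2680 / 2.652 = 0.1010.

0.101 R_☉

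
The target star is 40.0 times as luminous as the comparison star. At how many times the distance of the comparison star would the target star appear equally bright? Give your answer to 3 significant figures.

Equal flux requires L_t/d_t² = L_c/d_c², so d_t/d_c = √(L_t/L_c)
= √(40.0) = 6.325.

6.32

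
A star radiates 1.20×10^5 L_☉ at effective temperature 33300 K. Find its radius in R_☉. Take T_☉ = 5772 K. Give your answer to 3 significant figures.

R/R_☉ = √(L/L_☉) / (T/T_☉)² = √(1.20×10^5) / (5.769)²
       = 346.4 / 33.28 = 10.41.

10.4 R_☉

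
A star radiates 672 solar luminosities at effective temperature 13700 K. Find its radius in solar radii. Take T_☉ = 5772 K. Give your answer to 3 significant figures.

4.60 solar radii

R/R_☉ = √(L/L_☉) / (T/T_☉)² = √(672) / (2.374)²
       = 25.92 / 5.634 = 4.601.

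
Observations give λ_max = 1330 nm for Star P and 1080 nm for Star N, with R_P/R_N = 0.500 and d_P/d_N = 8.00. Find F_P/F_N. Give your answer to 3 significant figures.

0.00170

Wien's law: T_P/T_N = λ_N/λ_P = 1080/1330 = 0.8120.
L_P/L_N = (R_P/R_N)²(T_P/T_N)⁴ = (0.500)²(0.8120)⁴ = 0.1087.
F_P/F_N = (L_P/L_N)/(d_P/d_N)² = 0.1087/(8.00)² = 0.001698.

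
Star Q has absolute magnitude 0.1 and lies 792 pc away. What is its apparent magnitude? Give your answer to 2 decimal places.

9.59

m = M + 5 log₁₀(d/10 pc) = 0.1 + 5 log₁₀(792/10)
  = 0.1 + 5 × 1.899 = 0.1 + 9.49 = 9.59.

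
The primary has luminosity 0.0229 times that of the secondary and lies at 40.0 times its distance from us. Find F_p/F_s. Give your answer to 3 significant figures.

1.43×10^-5

F = L/(4πd²), so F_p/F_s = (L_p/L_s) / (d_p/d_s)²
= 0.0229 / (40.0)² = 0.0229 / 1600 = 1.431×10^-5.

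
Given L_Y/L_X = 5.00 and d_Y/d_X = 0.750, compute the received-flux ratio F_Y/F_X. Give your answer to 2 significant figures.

8.9

F = L/(4πd²), so F_Y/F_X = (L_Y/L_X) / (d_Y/d_X)²
= 5.00 / (0.750)² = 5.00 / 0.5625 = 8.889.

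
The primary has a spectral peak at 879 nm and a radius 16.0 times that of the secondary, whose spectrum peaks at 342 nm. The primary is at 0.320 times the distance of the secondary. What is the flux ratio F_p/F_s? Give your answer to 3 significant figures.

Wien's law: T_p/T_s = λ_s/λ_p = 342/879 = 0.3891.
L_p/L_s = (R_p/R_s)²(T_p/T_s)⁴ = (16.0)²(0.3891)⁴ = 5.867.
F_p/F_s = (L_p/L_s)/(d_p/d_s)² = 5.867/(0.320)² = 57.29.

57.3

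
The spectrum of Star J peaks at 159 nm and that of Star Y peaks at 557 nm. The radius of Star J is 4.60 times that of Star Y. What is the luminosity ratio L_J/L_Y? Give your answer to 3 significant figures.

Wien's law gives T ∝ 1/λ_max, so T_J/T_Y = λ_Y/λ_J = 557/159 = 3.503.
Then L ∝ R²T⁴ gives L_J/L_Y = (4.60)² × (3.503)⁴ = 21.16 × 150.6 = 3187.

3.19×10^3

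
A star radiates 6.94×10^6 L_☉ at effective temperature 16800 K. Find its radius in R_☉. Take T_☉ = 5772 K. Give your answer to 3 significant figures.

311 R_☉

R/R_☉ = √(L/L_☉) / (T/T_☉)² = √(6.94×10^6) / (2.911)²
       = 2634 / 8.472 = 311.0.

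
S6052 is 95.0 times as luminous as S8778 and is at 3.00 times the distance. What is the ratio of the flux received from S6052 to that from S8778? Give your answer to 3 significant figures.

10.6

F = L/(4πd²), so F_S6052/F_S8778 = (L_S6052/L_S8778) / (d_S6052/d_S8778)²
= 95.0 / (3.00)² = 95.0 / 9.000 = 10.56.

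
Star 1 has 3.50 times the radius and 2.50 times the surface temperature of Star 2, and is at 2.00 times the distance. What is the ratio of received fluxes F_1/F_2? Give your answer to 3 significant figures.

120

L_1/L_2 = (R_1/R_2)²(T_1/T_2)⁴ = (3.50)² × (2.50)⁴ = 478.5.
F_1/F_2 = (L_1/L_2)/(d_1/d_2)² = 478.5 / (2.00)² = 119.6.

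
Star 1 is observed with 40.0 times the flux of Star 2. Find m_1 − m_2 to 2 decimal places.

m_1 − m_2 = −2.5 log₁₀(F_1/F_2) = −2.5 log₁₀(40.0) = −2.5 × (1.602) = -4.005.

-4.01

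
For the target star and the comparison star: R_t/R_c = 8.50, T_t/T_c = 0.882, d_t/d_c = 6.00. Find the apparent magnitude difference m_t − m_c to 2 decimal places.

L_t/L_c = (8.50)²(0.882)⁴ = 43.72.
F_t/F_c = (L_t/L_c)/(d_t/d_c)² = 43.72/36.00 = 1.215.
m_t − m_c = −2.5 log₁₀(1.215) = -0.21.

-0.21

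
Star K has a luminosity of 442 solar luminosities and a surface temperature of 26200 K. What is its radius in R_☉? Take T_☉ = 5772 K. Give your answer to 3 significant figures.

1.02 R_☉

R/R_☉ = √(L/L_☉) / (T/T_☉)² = √(442) / (4.539)²
       = 21.02 / 20.60 = 1.020.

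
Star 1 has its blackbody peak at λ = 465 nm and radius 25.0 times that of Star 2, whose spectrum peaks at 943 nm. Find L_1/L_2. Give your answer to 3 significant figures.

Wien's law gives T ∝ 1/λ_max, so T_1/T_2 = λ_2/λ_1 = 943/465 = 2.028.
Then L ∝ R²T⁴ gives L_1/L_2 = (25.0)² × (2.028)⁴ = 625.0 × 16.91 = 1.057×10^4.

1.06×10^4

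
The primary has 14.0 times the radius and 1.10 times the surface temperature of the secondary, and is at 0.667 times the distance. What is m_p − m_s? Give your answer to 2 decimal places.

-7.02

L_p/L_s = (14.0)²(1.10)⁴ = 287.0.
F_p/F_s = (L_p/L_s)/(d_p/d_s)² = 287.0/0.4449 = 645.0.
m_p − m_s = −2.5 log₁₀(645.0) = -7.02.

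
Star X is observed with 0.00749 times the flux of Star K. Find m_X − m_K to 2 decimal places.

5.31

m_X − m_K = −2.5 log₁₀(F_X/F_K) = −2.5 log₁₀(0.00749) = −2.5 × (-2.126) = 5.314.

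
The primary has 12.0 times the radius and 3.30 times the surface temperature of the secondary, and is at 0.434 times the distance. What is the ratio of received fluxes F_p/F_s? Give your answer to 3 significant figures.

L_p/L_s = (R_p/R_s)²(T_p/T_s)⁴ = (12.0)² × (3.30)⁴ = 1.708×10^4.
F_p/F_s = (L_p/L_s)/(d_p/d_s)² = 1.708×10^4 / (0.434)² = 9.066×10^4.

9.07×10^4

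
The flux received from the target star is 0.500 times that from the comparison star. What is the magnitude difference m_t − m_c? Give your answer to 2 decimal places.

0.75

m_t − m_c = −2.5 log₁₀(F_t/F_c) = −2.5 log₁₀(0.500) = −2.5 × (-0.301) = 0.753.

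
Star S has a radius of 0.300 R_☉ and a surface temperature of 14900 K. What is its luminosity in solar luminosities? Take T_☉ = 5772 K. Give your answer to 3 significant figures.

L/L_☉ = (R/R_☉)² (T/T_☉)⁴ = (0.300)² × (14900/5772)⁴
       = 0.09000 × (2.581)⁴ = 0.09000 × 44.41 = 3.997.

4.00 solar luminosities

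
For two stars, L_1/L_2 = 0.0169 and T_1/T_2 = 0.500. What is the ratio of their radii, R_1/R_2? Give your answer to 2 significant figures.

L ∝ R²T⁴ gives R ∝ √L / T², so
R_1/R_2 = √(0.0169) / (0.500)² = 0.1300 / 0.2500 = 0.5200.

0.52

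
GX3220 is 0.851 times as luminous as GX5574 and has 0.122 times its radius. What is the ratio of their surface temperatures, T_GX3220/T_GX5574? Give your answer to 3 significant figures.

2.75

L ∝ R²T⁴ gives T ∝ (L/R²)^(1/4), so
T_GX3220/T_GX5574 = (0.851 / 0.122²)^(1/4) = (57.18)^(1/4) = 2.750.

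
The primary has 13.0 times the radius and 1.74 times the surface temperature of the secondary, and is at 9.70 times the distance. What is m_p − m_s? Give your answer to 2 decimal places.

-3.04

L_p/L_s = (13.0)²(1.74)⁴ = 1549.
F_p/F_s = (L_p/L_s)/(d_p/d_s)² = 1549/94.09 = 16.46.
m_p − m_s = −2.5 log₁₀(16.46) = -3.04.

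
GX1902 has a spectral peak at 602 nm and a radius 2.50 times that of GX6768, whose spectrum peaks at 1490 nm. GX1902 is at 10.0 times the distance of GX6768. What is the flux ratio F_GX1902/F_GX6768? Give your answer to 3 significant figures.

2.35

Wien's law: T_GX1902/T_GX6768 = λ_GX6768/λ_GX1902 = 1490/602 = 2.475.
L_GX1902/L_GX6768 = (R_GX1902/R_GX6768)²(T_GX1902/T_GX6768)⁴ = (2.50)²(2.475)⁴ = 234.6.
F_GX1902/F_GX6768 = (L_GX1902/L_GX6768)/(d_GX1902/d_GX6768)² = 234.6/(10.0)² = 2.346.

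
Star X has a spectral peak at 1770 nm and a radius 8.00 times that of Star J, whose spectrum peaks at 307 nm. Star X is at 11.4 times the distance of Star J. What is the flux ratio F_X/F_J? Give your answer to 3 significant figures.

Wien's law: T_X/T_J = λ_J/λ_X = 307/1770 = 0.1734.
L_X/L_J = (R_X/R_J)²(T_X/T_J)⁴ = (8.00)²(0.1734)⁴ = 0.05792.
F_X/F_J = (L_X/L_J)/(d_X/d_J)² = 0.05792/(11.4)² = 4.457×10^-4.

4.46×10^-4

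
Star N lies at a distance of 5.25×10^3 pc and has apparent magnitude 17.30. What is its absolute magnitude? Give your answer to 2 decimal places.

M = m − 5 log₁₀(d/10 pc) = 17.30 − 5 log₁₀(5.25×10^3/10)
  = 17.30 − 5 × 2.720 = 17.30 − 13.60 = 3.70.

3.70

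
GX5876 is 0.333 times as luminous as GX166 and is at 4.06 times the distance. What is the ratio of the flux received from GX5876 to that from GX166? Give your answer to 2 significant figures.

0.020

F = L/(4πd²), so F_GX5876/F_GX166 = (L_GX5876/L_GX166) / (d_GX5876/d_GX166)²
= 0.333 / (4.06)² = 0.333 / 16.48 = 0.02020.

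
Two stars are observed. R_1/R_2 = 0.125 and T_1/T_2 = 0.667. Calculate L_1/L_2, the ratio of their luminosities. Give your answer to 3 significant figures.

From the Stefan–Boltzmann law, L ∝ R²T⁴, so
L_1/L_2 = (R_1/R_2)² (T_1/T_2)⁴ = (0.125)² × (0.667)⁴ = 0.01562 × 0.1979 = 0.003093.

0.00309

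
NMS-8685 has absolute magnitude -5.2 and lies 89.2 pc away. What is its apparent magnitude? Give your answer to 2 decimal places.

m = M + 5 log₁₀(d/10 pc) = -5.2 + 5 log₁₀(89.2/10)
  = -5.2 + 5 × 0.950 = -5.2 + 4.75 = -0.45.

-0.45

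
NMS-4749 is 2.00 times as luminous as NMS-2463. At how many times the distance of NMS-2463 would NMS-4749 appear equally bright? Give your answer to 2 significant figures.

Equal flux requires L_NMS-4749/d_NMS-4749² = L_NMS-2463/d_NMS-2463², so d_NMS-4749/d_NMS-2463 = √(L_NMS-4749/L_NMS-2463)
= √(2.00) = 1.414.

1.4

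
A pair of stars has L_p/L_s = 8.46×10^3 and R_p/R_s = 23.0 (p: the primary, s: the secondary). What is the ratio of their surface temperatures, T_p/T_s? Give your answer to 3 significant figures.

L ∝ R²T⁴ gives T ∝ (L/R²)^(1/4), so
T_p/T_s = (8.46×10^3 / 23.0²)^(1/4) = (15.99)^(1/4) = 2.000.

2.00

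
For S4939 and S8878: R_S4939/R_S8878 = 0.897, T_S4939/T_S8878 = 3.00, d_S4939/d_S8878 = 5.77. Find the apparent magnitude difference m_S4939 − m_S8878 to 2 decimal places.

-0.73

L_S4939/L_S8878 = (0.897)²(3.00)⁴ = 65.17.
F_S4939/F_S8878 = (L_S4939/L_S8878)/(d_S4939/d_S8878)² = 65.17/33.29 = 1.958.
m_S4939 − m_S8878 = −2.5 log₁₀(1.958) = -0.73.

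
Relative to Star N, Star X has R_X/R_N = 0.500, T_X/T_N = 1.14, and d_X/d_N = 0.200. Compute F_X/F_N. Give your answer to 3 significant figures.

10.6

L_X/L_N = (R_X/R_N)²(T_X/T_N)⁴ = (0.500)² × (1.14)⁴ = 0.4222.
F_X/F_N = (L_X/L_N)/(d_X/d_N)² = 0.4222 / (0.200)² = 10.56.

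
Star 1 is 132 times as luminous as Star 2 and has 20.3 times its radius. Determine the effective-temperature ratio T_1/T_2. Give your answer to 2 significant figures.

L ∝ R²T⁴ gives T ∝ (L/R²)^(1/4), so
T_1/T_2 = (132 / 20.3²)^(1/4) = (0.3203)^(1/4) = 0.7523.

0.75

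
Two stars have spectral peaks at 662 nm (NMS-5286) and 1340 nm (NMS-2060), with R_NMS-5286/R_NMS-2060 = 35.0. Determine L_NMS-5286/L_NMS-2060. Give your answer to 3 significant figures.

Wien's law gives T ∝ 1/λ_max, so T_NMS-5286/T_NMS-2060 = λ_NMS-2060/λ_NMS-5286 = 1340/662 = 2.024.
Then L ∝ R²T⁴ gives L_NMS-5286/L_NMS-2060 = (35.0)² × (2.024)⁴ = 1225 × 16.79 = 2.056×10^4.

2.06×10^4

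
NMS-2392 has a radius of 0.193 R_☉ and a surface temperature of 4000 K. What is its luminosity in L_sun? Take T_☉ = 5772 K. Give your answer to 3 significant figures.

0.00859 L_sun

L/L_☉ = (R/R_☉)² (T/T_☉)⁴ = (0.193)² × (4000/5772)⁴
       = 0.03725 × (0.6930)⁴ = 0.03725 × 0.2306 = 0.008591.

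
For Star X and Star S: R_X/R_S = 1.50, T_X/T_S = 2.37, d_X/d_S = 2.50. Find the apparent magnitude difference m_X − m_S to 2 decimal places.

-2.64

L_X/L_S = (1.50)²(2.37)⁴ = 70.99.
F_X/F_S = (L_X/L_S)/(d_X/d_S)² = 70.99/6.250 = 11.36.
m_X − m_S = −2.5 log₁₀(11.36) = -2.64.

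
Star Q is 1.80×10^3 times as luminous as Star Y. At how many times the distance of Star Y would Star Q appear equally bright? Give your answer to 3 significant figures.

42.4

Equal flux requires L_Q/d_Q² = L_Y/d_Y², so d_Q/d_Y = √(L_Q/L_Y)
= √(1.80×10^3) = 42.43.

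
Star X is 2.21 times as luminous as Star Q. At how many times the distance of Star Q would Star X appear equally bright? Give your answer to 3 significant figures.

Equal flux requires L_X/d_X² = L_Q/d_Q², so d_X/d_Q = √(L_X/L_Q)
= √(2.21) = 1.487.

1.49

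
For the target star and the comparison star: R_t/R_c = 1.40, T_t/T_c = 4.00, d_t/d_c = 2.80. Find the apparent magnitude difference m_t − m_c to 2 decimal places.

-4.52

L_t/L_c = (1.40)²(4.00)⁴ = 501.8.
F_t/F_c = (L_t/L_c)/(d_t/d_c)² = 501.8/7.840 = 64.00.
m_t − m_c = −2.5 log₁₀(64.00) = -4.52.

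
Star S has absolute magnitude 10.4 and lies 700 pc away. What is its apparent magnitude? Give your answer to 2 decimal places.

m = M + 5 log₁₀(d/10 pc) = 10.4 + 5 log₁₀(700/10)
  = 10.4 + 5 × 1.845 = 10.4 + 9.23 = 19.63.

19.63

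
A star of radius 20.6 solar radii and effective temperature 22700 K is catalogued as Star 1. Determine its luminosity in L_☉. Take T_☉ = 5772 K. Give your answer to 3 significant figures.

L/L_☉ = (R/R_☉)² (T/T_☉)⁴ = (20.6)² × (22700/5772)⁴
       = 424.4 × (3.933)⁴ = 424.4 × 239.2 = 1.015×10^5.

1.02×10^5 L_☉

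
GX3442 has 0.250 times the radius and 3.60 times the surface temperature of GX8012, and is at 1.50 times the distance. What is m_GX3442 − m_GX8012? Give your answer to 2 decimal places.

L_GX3442/L_GX8012 = (0.250)²(3.60)⁴ = 10.50.
F_GX3442/F_GX8012 = (L_GX3442/L_GX8012)/(d_GX3442/d_GX8012)² = 10.50/2.250 = 4.666.
m_GX3442 − m_GX8012 = −2.5 log₁₀(4.666) = -1.67.

-1.67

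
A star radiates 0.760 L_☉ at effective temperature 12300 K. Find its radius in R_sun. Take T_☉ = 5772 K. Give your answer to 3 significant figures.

0.192 R_sun

R/R_☉ = √(L/L_☉) / (T/T_☉)² = √(0.760) / (2.131)²
       = 0.8718 / 4.541 = 0.1920.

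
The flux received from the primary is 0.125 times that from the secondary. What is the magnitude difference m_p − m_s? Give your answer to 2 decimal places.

m_p − m_s = −2.5 log₁₀(F_p/F_s) = −2.5 log₁₀(0.125) = −2.5 × (-0.903) = 2.258.

2.26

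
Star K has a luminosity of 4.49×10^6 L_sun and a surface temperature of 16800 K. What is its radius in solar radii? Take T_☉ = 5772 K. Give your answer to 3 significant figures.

250 solar radii

R/R_☉ = √(L/L_☉) / (T/T_☉)² = √(4.49×10^6) / (2.911)²
       = 2119 / 8.472 = 250.1.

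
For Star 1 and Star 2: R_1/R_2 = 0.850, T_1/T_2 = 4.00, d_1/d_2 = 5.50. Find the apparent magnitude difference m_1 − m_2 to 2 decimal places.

-1.97

L_1/L_2 = (0.850)²(4.00)⁴ = 185.0.
F_1/F_2 = (L_1/L_2)/(d_1/d_2)² = 185.0/30.25 = 6.114.
m_1 − m_2 = −2.5 log₁₀(6.114) = -1.97.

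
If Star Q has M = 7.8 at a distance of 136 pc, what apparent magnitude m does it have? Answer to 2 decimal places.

m = M + 5 log₁₀(d/10 pc) = 7.8 + 5 log₁₀(136/10)
  = 7.8 + 5 × 1.134 = 7.8 + 5.67 = 13.47.

13.47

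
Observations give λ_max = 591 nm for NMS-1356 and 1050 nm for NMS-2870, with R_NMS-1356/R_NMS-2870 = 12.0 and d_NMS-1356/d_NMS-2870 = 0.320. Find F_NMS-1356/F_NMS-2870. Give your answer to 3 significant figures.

Wien's law: T_NMS-1356/T_NMS-2870 = λ_NMS-2870/λ_NMS-1356 = 1050/591 = 1.777.
L_NMS-1356/L_NMS-2870 = (R_NMS-1356/R_NMS-2870)²(T_NMS-1356/T_NMS-2870)⁴ = (12.0)²(1.777)⁴ = 1435.
F_NMS-1356/F_NMS-2870 = (L_NMS-1356/L_NMS-2870)/(d_NMS-1356/d_NMS-2870)² = 1435/(0.320)² = 1.401×10^4.

1.40×10^4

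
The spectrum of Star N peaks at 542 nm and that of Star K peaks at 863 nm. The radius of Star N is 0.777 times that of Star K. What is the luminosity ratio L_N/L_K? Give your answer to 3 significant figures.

Wien's law gives T ∝ 1/λ_max, so T_N/T_K = λ_K/λ_N = 863/542 = 1.592.
Then L ∝ R²T⁴ gives L_N/L_K = (0.777)² × (1.592)⁴ = 0.6037 × 6.428 = 3.881.

3.88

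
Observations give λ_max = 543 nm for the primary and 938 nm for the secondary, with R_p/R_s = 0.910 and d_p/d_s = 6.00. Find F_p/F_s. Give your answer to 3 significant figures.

0.205

Wien's law: T_p/T_s = λ_s/λ_p = 938/543 = 1.727.
L_p/L_s = (R_p/R_s)²(T_p/T_s)⁴ = (0.910)²(1.727)⁴ = 7.374.
F_p/F_s = (L_p/L_s)/(d_p/d_s)² = 7.374/(6.00)² = 0.2048.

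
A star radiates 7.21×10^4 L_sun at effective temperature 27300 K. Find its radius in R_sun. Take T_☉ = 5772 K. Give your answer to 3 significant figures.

R/R_☉ = √(L/L_☉) / (T/T_☉)² = √(7.21×10^4) / (4.730)²
       = 268.5 / 22.37 = 12.00.

12.0 R_sun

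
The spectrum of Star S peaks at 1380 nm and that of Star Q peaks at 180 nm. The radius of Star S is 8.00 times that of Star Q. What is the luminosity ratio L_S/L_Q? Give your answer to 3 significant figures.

Wien's law gives T ∝ 1/λ_max, so T_S/T_Q = λ_Q/λ_S = 180/1380 = 0.1304.
Then L ∝ R²T⁴ gives L_S/L_Q = (8.00)² × (0.1304)⁴ = 64.00 × 2.895×10^-4 = 0.01852.

0.0185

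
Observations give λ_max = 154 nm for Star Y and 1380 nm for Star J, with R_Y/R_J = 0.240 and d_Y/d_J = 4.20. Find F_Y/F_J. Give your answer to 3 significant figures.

Wien's law: T_Y/T_J = λ_J/λ_Y = 1380/154 = 8.961.
L_Y/L_J = (R_Y/R_J)²(T_Y/T_J)⁴ = (0.240)²(8.961)⁴ = 371.4.
F_Y/F_J = (L_Y/L_J)/(d_Y/d_J)² = 371.4/(4.20)² = 21.06.

21.1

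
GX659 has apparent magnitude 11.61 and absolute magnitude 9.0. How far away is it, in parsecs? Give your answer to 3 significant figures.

m − M = 5 log₁₀(d/10 pc)
11.61 − (9.0) = 2.61 = 5 log₁₀(d/10)
d = 10 × 10^(2.61/5) = 10 × 10^0.522 = 33.27 pc.

33.3 pc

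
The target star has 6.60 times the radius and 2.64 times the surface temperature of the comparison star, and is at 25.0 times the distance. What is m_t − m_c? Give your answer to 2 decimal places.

-1.32

L_t/L_c = (6.60)²(2.64)⁴ = 2116.
F_t/F_c = (L_t/L_c)/(d_t/d_c)² = 2116/625.0 = 3.386.
m_t − m_c = −2.5 log₁₀(3.386) = -1.32.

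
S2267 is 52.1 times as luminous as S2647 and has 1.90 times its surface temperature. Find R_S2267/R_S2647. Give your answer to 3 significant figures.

2.00

L ∝ R²T⁴ gives R ∝ √L / T², so
R_S2267/R_S2647 = √(52.1) / (1.90)² = 7.218 / 3.610 = 1.999.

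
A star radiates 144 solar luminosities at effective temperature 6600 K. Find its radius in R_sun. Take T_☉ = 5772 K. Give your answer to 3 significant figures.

9.18 R_sun

R/R_☉ = √(L/L_☉) / (T/T_☉)² = √(144) / (1.143)²
       = 12.00 / 1.307 = 9.178.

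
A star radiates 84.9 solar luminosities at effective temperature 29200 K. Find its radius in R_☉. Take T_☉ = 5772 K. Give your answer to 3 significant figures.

0.360 R_☉

R/R_☉ = √(L/L_☉) / (T/T_☉)² = √(84.9) / (5.059)²
       = 9.214 / 25.59 = 0.3600.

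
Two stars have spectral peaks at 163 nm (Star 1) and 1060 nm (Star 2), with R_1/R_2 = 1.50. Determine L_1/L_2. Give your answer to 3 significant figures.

Wien's law gives T ∝ 1/λ_max, so T_1/T_2 = λ_2/λ_1 = 1060/163 = 6.503.
Then L ∝ R²T⁴ gives L_1/L_2 = (1.50)² × (6.503)⁴ = 2.250 × 1788 = 4024.

4.02×10^3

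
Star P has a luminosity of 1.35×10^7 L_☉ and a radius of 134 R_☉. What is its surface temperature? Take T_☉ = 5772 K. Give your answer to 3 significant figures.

T/T_☉ = (L/L_☉)^(1/4) / (R/R_☉)^(1/2)
T = 5772 × (1.35×10^7)^(1/4) / √(134) = 5772 × 60.62 / 11.58 = 3.022×10^4 K.

3.02×10^4 K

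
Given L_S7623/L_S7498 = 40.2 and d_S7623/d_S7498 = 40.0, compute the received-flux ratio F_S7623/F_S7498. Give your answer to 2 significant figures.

0.025

F = L/(4πd²), so F_S7623/F_S7498 = (L_S7623/L_S7498) / (d_S7623/d_S7498)²
= 40.2 / (40.0)² = 40.2 / 1600 = 0.02513.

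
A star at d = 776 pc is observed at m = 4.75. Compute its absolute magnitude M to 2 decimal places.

M = m − 5 log₁₀(d/10 pc) = 4.75 − 5 log₁₀(776/10)
  = 4.75 − 5 × 1.890 = 4.75 − 9.45 = -4.70.

-4.70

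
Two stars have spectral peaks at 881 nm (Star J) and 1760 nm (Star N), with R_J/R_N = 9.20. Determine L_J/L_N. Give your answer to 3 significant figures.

1.35×10^3

Wien's law gives T ∝ 1/λ_max, so T_J/T_N = λ_N/λ_J = 1760/881 = 1.998.
Then L ∝ R²T⁴ gives L_J/L_N = (9.20)² × (1.998)⁴ = 84.64 × 15.93 = 1348.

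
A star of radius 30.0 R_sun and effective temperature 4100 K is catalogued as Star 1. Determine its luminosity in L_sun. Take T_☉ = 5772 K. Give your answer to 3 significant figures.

229 L_sun

L/L_☉ = (R/R_☉)² (T/T_☉)⁴ = (30.0)² × (4100/5772)⁴
       = 900.0 × (0.7103)⁴ = 900.0 × 0.2546 = 229.1.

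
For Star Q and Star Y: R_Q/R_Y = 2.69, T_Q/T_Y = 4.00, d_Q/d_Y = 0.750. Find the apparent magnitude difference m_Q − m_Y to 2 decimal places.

-8.79

L_Q/L_Y = (2.69)²(4.00)⁴ = 1852.
F_Q/F_Y = (L_Q/L_Y)/(d_Q/d_Y)² = 1852/0.5625 = 3293.
m_Q − m_Y = −2.5 log₁₀(3293) = -8.79.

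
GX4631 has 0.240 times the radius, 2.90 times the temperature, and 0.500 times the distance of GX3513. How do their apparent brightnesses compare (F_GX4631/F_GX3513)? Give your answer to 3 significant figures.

L_GX4631/L_GX3513 = (R_GX4631/R_GX3513)²(T_GX4631/T_GX3513)⁴ = (0.240)² × (2.90)⁴ = 4.074.
F_GX4631/F_GX3513 = (L_GX4631/L_GX3513)/(d_GX4631/d_GX3513)² = 4.074 / (0.500)² = 16.30.

16.3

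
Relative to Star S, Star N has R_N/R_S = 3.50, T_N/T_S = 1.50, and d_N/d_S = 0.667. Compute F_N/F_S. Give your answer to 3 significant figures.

L_N/L_S = (R_N/R_S)²(T_N/T_S)⁴ = (3.50)² × (1.50)⁴ = 62.02.
F_N/F_S = (L_N/L_S)/(d_N/d_S)² = 62.02 / (0.667)² = 139.4.

139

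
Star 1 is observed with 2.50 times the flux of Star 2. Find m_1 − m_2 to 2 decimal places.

-0.99

m_1 − m_2 = −2.5 log₁₀(F_1/F_2) = −2.5 log₁₀(2.50) = −2.5 × (0.398) = -0.995.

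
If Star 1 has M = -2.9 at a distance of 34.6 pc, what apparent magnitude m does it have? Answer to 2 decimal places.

m = M + 5 log₁₀(d/10 pc) = -2.9 + 5 log₁₀(34.6/10)
  = -2.9 + 5 × 0.539 = -2.9 + 2.70 = -0.20.

-0.20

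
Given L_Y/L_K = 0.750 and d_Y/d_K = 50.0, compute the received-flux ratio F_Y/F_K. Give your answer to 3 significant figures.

F = L/(4πd²), so F_Y/F_K = (L_Y/L_K) / (d_Y/d_K)²
= 0.750 / (50.0)² = 0.750 / 2500 = 3.000×10^-4.

3.00×10^-4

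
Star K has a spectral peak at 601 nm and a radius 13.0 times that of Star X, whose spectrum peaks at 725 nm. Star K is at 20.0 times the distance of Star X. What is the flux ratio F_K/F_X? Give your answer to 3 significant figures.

Wien's law: T_K/T_X = λ_X/λ_K = 725/601 = 1.206.
L_K/L_X = (R_K/R_X)²(T_K/T_X)⁴ = (13.0)²(1.206)⁴ = 357.9.
F_K/F_X = (L_K/L_X)/(d_K/d_X)² = 357.9/(20.0)² = 0.8947.

0.895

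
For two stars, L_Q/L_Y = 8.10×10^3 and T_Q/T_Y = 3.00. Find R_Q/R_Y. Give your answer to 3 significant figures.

10.0

L ∝ R²T⁴ gives R ∝ √L / T², so
R_Q/R_Y = √(8.10×10^3) / (3.00)² = 90.00 / 9.000 = 10.00.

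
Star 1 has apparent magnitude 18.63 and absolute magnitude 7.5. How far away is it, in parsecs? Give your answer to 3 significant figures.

1.68×10^3 pc

m − M = 5 log₁₀(d/10 pc)
18.63 − (7.5) = 11.13 = 5 log₁₀(d/10)
d = 10 × 10^(11.13/5) = 10 × 10^2.226 = 1683 pc.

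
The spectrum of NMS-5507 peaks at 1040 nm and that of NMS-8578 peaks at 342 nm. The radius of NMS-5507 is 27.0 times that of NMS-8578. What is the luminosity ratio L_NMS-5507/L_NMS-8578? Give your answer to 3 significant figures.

Wien's law gives T ∝ 1/λ_max, so T_NMS-5507/T_NMS-8578 = λ_NMS-8578/λ_NMS-5507 = 342/1040 = 0.3288.
Then L ∝ R²T⁴ gives L_NMS-5507/L_NMS-8578 = (27.0)² × (0.3288)⁴ = 729.0 × 0.01169 = 8.525.

8.53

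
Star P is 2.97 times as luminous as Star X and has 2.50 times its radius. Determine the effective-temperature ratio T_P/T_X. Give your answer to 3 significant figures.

0.830

L ∝ R²T⁴ gives T ∝ (L/R²)^(1/4), so
T_P/T_X = (2.97 / 2.50²)^(1/4) = (0.4752)^(1/4) = 0.8303.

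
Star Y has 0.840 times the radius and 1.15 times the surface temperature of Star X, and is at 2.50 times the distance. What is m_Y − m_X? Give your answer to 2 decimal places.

L_Y/L_X = (0.840)²(1.15)⁴ = 1.234.
F_Y/F_X = (L_Y/L_X)/(d_Y/d_X)² = 1.234/6.250 = 0.1975.
m_Y − m_X = −2.5 log₁₀(0.1975) = 1.76.

1.76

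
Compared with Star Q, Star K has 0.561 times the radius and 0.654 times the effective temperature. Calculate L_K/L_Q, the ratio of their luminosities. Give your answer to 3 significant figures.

0.0576

From the Stefan–Boltzmann law, L ∝ R²T⁴, so
L_K/L_Q = (R_K/R_Q)² (T_K/T_Q)⁴ = (0.561)² × (0.654)⁴ = 0.3147 × 0.1829 = 0.05758.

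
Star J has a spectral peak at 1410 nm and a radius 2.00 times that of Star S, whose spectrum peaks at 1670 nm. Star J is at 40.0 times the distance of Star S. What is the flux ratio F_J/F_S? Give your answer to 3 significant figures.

Wien's law: T_J/T_S = λ_S/λ_J = 1670/1410 = 1.184.
L_J/L_S = (R_J/R_S)²(T_J/T_S)⁴ = (2.00)²(1.184)⁴ = 7.871.
F_J/F_S = (L_J/L_S)/(d_J/d_S)² = 7.871/(40.0)² = 0.004920.

0.00492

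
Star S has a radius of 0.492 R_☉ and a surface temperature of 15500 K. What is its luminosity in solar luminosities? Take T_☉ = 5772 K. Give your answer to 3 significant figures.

12.6 solar luminosities

L/L_☉ = (R/R_☉)² (T/T_☉)⁴ = (0.492)² × (15500/5772)⁴
       = 0.2421 × (2.685)⁴ = 0.2421 × 52.00 = 12.59.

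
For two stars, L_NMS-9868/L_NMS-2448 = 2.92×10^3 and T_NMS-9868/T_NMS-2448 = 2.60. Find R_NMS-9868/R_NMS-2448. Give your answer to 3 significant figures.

L ∝ R²T⁴ gives R ∝ √L / T², so
R_NMS-9868/R_NMS-2448 = √(2.92×10^3) / (2.60)² = 54.04 / 6.760 = 7.994.

7.99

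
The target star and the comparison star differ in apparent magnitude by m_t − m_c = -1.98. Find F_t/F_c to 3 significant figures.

F_t/F_c = 10^(−(m_t − m_c)/2.5) = 10^(1.98/2.5) = 10^0.792 = 6.194.

6.19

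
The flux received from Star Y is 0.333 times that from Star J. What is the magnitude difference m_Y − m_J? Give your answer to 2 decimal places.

m_Y − m_J = −2.5 log₁₀(F_Y/F_J) = −2.5 log₁₀(0.333) = −2.5 × (-0.478) = 1.194.

1.19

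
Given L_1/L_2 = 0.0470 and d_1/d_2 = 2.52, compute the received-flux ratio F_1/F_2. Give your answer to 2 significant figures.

F = L/(4πd²), so F_1/F_2 = (L_1/L_2) / (d_1/d_2)²
= 0.0470 / (2.52)² = 0.0470 / 6.350 = 0.007401.

0.0074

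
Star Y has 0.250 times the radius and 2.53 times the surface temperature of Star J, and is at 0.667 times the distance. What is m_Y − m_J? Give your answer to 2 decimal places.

-1.90

L_Y/L_J = (0.250)²(2.53)⁴ = 2.561.
F_Y/F_J = (L_Y/L_J)/(d_Y/d_J)² = 2.561/0.4449 = 5.756.
m_Y − m_J = −2.5 log₁₀(5.756) = -1.90.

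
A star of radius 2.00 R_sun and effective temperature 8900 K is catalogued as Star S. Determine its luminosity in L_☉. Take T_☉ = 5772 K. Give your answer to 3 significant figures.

22.6 L_☉

L/L_☉ = (R/R_☉)² (T/T_☉)⁴ = (2.00)² × (8900/5772)⁴
       = 4.000 × (1.542)⁴ = 4.000 × 5.653 = 22.61.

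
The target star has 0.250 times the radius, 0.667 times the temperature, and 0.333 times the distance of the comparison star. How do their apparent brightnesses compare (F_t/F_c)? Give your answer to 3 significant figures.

0.112

L_t/L_c = (R_t/R_c)²(T_t/T_c)⁴ = (0.250)² × (0.667)⁴ = 0.01237.
F_t/F_c = (L_t/L_c)/(d_t/d_c)² = 0.01237 / (0.333)² = 0.1116.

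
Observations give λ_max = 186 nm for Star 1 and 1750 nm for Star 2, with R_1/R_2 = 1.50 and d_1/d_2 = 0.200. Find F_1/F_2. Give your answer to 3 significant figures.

4.41×10^5

Wien's law: T_1/T_2 = λ_2/λ_1 = 1750/186 = 9.409.
L_1/L_2 = (R_1/R_2)²(T_1/T_2)⁴ = (1.50)²(9.409)⁴ = 1.763×10^4.
F_1/F_2 = (L_1/L_2)/(d_1/d_2)² = 1.763×10^4/(0.200)² = 4.408×10^5.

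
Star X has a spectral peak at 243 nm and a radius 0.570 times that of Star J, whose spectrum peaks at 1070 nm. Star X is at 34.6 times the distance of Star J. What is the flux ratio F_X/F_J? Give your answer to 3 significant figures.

Wien's law: T_X/T_J = λ_J/λ_X = 1070/243 = 4.403.
L_X/L_J = (R_X/R_J)²(T_X/T_J)⁴ = (0.570)²(4.403)⁴ = 122.1.
F_X/F_J = (L_X/L_J)/(d_X/d_J)² = 122.1/(34.6)² = 0.1020.

0.102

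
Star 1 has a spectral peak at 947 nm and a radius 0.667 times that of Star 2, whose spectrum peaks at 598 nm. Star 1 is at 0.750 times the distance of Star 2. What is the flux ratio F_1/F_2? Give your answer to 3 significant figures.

0.126

Wien's law: T_1/T_2 = λ_2/λ_1 = 598/947 = 0.6315.
L_1/L_2 = (R_1/R_2)²(T_1/T_2)⁴ = (0.667)²(0.6315)⁴ = 0.07074.
F_1/F_2 = (L_1/L_2)/(d_1/d_2)² = 0.07074/(0.750)² = 0.1258.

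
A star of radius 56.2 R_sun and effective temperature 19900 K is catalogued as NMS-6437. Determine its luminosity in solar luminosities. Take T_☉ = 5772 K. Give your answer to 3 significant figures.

4.46×10^5 solar luminosities

L/L_☉ = (R/R_☉)² (T/T_☉)⁴ = (56.2)² × (19900/5772)⁴
       = 3158 × (3.448)⁴ = 3158 × 141.3 = 4.463×10^5.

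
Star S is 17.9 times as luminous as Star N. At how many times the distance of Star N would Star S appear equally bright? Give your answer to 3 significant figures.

Equal flux requires L_S/d_S² = L_N/d_N², so d_S/d_N = √(L_S/L_N)
= √(17.9) = 4.231.

4.23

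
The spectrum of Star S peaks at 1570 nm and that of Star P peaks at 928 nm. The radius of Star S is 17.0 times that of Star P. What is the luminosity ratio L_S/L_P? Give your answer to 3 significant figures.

35.3

Wien's law gives T ∝ 1/λ_max, so T_S/T_P = λ_P/λ_S = 928/1570 = 0.5911.
Then L ∝ R²T⁴ gives L_S/L_P = (17.0)² × (0.5911)⁴ = 289.0 × 0.1221 = 35.28.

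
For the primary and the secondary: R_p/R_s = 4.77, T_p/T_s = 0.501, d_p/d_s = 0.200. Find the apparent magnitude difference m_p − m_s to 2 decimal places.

L_p/L_s = (4.77)²(0.501)⁴ = 1.433.
F_p/F_s = (L_p/L_s)/(d_p/d_s)² = 1.433/0.04000 = 35.84.
m_p − m_s = −2.5 log₁₀(35.84) = -3.89.

-3.89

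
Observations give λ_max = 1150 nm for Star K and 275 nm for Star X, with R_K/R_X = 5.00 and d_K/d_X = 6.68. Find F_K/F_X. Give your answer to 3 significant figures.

0.00183

Wien's law: T_K/T_X = λ_X/λ_K = 275/1150 = 0.2391.
L_K/L_X = (R_K/R_X)²(T_K/T_X)⁴ = (5.00)²(0.2391)⁴ = 0.08175.
F_K/F_X = (L_K/L_X)/(d_K/d_X)² = 0.08175/(6.68)² = 0.001832.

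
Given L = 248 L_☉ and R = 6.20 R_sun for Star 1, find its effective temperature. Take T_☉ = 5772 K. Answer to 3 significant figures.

9.20×10^3 K

T/T_☉ = (L/L_☉)^(1/4) / (R/R_☉)^(1/2)
T = 5772 × (248)^(1/4) / √(6.20) = 5772 × 3.968 / 2.490 = 9199 K.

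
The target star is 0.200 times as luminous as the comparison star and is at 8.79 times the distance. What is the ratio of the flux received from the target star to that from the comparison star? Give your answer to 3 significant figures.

F = L/(4πd²), so F_t/F_c = (L_t/L_c) / (d_t/d_c)²
= 0.200 / (8.79)² = 0.200 / 77.26 = 0.002589.

0.00259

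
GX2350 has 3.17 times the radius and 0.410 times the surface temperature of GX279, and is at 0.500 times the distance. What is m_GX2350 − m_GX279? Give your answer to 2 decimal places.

-0.14

L_GX2350/L_GX279 = (3.17)²(0.410)⁴ = 0.2840.
F_GX2350/F_GX279 = (L_GX2350/L_GX279)/(d_GX2350/d_GX279)² = 0.2840/0.2500 = 1.136.
m_GX2350 − m_GX279 = −2.5 log₁₀(1.136) = -0.14.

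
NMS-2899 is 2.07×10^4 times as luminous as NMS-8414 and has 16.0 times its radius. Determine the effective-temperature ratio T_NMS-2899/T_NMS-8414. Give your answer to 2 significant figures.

3.0

L ∝ R²T⁴ gives T ∝ (L/R²)^(1/4), so
T_NMS-2899/T_NMS-8414 = (2.07×10^4 / 16.0²)^(1/4) = (80.86)^(1/4) = 2.999.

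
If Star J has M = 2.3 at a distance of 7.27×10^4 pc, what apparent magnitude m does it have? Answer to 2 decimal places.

21.61

m = M + 5 log₁₀(d/10 pc) = 2.3 + 5 log₁₀(7.27×10^4/10)
  = 2.3 + 5 × 3.862 = 2.3 + 19.31 = 21.61.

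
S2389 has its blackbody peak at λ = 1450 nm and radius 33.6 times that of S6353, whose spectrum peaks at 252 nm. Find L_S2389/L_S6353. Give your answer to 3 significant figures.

Wien's law gives T ∝ 1/λ_max, so T_S2389/T_S6353 = λ_S6353/λ_S2389 = 252/1450 = 0.1738.
Then L ∝ R²T⁴ gives L_S2389/L_S6353 = (33.6)² × (0.1738)⁴ = 1129 × 9.123×10^-4 = 1.030.

1.03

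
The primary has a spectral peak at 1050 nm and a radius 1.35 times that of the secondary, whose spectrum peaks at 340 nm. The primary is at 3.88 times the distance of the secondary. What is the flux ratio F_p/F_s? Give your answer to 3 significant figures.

0.00133

Wien's law: T_p/T_s = λ_s/λ_p = 340/1050 = 0.3238.
L_p/L_s = (R_p/R_s)²(T_p/T_s)⁴ = (1.35)²(0.3238)⁴ = 0.02004.
F_p/F_s = (L_p/L_s)/(d_p/d_s)² = 0.02004/(3.88)² = 0.001331.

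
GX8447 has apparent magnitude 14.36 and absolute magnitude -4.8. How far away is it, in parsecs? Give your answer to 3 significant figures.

6.79×10^4 pc

m − M = 5 log₁₀(d/10 pc)
14.36 − (-4.8) = 19.16 = 5 log₁₀(d/10)
d = 10 × 10^(19.16/5) = 10 × 10^3.832 = 6.792×10^4 pc.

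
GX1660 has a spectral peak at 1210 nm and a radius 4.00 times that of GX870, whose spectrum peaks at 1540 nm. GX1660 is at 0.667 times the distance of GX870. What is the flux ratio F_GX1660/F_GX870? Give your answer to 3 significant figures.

Wien's law: T_GX1660/T_GX870 = λ_GX870/λ_GX1660 = 1540/1210 = 1.273.
L_GX1660/L_GX870 = (R_GX1660/R_GX870)²(T_GX1660/T_GX870)⁴ = (4.00)²(1.273)⁴ = 41.98.
F_GX1660/F_GX870 = (L_GX1660/L_GX870)/(d_GX1660/d_GX870)² = 41.98/(0.667)² = 94.36.

94.4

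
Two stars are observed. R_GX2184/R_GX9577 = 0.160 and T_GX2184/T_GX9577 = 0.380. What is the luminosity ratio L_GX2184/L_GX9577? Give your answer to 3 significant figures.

From the Stefan–Boltzmann law, L ∝ R²T⁴, so
L_GX2184/L_GX9577 = (R_GX2184/R_GX9577)² (T_GX2184/T_GX9577)⁴ = (0.160)² × (0.380)⁴ = 0.02560 × 0.02085 = 5.338×10^-4.

5.34×10^-4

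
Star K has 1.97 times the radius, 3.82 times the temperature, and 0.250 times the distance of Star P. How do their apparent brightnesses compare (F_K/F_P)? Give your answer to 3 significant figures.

1.32×10^4

L_K/L_P = (R_K/R_P)²(T_K/T_P)⁴ = (1.97)² × (3.82)⁴ = 826.4.
F_K/F_P = (L_K/L_P)/(d_K/d_P)² = 826.4 / (0.250)² = 1.322×10^4.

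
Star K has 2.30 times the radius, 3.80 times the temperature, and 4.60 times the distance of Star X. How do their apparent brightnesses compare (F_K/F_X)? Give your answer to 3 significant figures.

52.1

L_K/L_X = (R_K/R_X)²(T_K/T_X)⁴ = (2.30)² × (3.80)⁴ = 1103.
F_K/F_X = (L_K/L_X)/(d_K/d_X)² = 1103 / (4.60)² = 52.13.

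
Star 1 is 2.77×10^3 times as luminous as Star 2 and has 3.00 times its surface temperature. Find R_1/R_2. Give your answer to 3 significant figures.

L ∝ R²T⁴ gives R ∝ √L / T², so
R_1/R_2 = √(2.77×10^3) / (3.00)² = 52.63 / 9.000 = 5.848.

5.85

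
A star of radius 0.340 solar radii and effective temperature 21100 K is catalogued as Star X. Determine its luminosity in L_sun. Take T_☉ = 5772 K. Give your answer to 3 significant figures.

20.6 L_sun

L/L_☉ = (R/R_☉)² (T/T_☉)⁴ = (0.340)² × (21100/5772)⁴
       = 0.1156 × (3.656)⁴ = 0.1156 × 178.6 = 20.64.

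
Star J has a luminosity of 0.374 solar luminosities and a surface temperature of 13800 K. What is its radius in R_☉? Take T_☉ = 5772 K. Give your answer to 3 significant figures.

R/R_☉ = √(L/L_☉) / (T/T_☉)² = √(0.374) / (2.391)²
       = 0.6116 / 5.716 = 0.1070.

0.107 R_☉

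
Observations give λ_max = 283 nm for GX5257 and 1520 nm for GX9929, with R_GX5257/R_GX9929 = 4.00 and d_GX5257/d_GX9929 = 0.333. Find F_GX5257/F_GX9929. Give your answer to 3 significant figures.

Wien's law: T_GX5257/T_GX9929 = λ_GX9929/λ_GX5257 = 1520/283 = 5.371.
L_GX5257/L_GX9929 = (R_GX5257/R_GX9929)²(T_GX5257/T_GX9929)⁴ = (4.00)²(5.371)⁴ = 1.332×10^4.
F_GX5257/F_GX9929 = (L_GX5257/L_GX9929)/(d_GX5257/d_GX9929)² = 1.332×10^4/(0.333)² = 1.201×10^5.

1.20×10^5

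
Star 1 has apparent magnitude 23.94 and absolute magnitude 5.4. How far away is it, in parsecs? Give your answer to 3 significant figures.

5.11×10^4 pc

m − M = 5 log₁₀(d/10 pc)
23.94 − (5.4) = 18.54 = 5 log₁₀(d/10)
d = 10 × 10^(18.54/5) = 10 × 10^3.708 = 5.105×10^4 pc.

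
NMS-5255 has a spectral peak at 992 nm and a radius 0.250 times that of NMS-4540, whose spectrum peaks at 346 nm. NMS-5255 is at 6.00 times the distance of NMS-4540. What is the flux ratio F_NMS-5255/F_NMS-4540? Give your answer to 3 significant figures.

2.57×10^-5

Wien's law: T_NMS-5255/T_NMS-4540 = λ_NMS-4540/λ_NMS-5255 = 346/992 = 0.3488.
L_NMS-5255/L_NMS-4540 = (R_NMS-5255/R_NMS-4540)²(T_NMS-5255/T_NMS-4540)⁴ = (0.250)²(0.3488)⁴ = 9.250×10^-4.
F_NMS-5255/F_NMS-4540 = (L_NMS-5255/L_NMS-4540)/(d_NMS-5255/d_NMS-4540)² = 9.250×10^-4/(6.00)² = 2.569×10^-5.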